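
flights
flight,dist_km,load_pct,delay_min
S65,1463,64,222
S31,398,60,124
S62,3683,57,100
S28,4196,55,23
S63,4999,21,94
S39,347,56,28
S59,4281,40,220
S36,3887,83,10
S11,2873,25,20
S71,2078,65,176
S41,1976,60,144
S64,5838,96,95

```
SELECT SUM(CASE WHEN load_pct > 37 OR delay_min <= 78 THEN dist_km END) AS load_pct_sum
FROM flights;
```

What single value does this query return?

31020

flight=S65: ✓ → 1463
flight=S31: ✓ → 398
flight=S62: ✓ → 3683
flight=S28: ✓ → 4196
flight=S63: ✗
flight=S39: ✓ → 347
flight=S59: ✓ → 4281
flight=S36: ✓ → 3887
flight=S11: ✓ → 2873
flight=S71: ✓ → 2078
flight=S41: ✓ → 1976
flight=S64: ✓ → 5838
load_pct_sum = 1463 + 398 + 3683 + 4196 + 347 + 4281 + 3887 + 2873 + 2078 + 1976 + 5838 = 31020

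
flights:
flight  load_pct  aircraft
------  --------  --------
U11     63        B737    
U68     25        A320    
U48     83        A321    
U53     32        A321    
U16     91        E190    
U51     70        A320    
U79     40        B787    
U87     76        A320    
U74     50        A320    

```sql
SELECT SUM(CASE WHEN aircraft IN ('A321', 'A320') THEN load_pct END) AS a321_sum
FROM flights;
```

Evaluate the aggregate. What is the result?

flight=U11: ✗
flight=U68: ✓ → 25
flight=U48: ✓ → 83
flight=U53: ✓ → 32
flight=U16: ✗
flight=U51: ✓ → 70
flight=U79: ✗
flight=U87: ✓ → 76
flight=U74: ✓ → 50
a321_sum = 25 + 83 + 32 + 70 + 76 + 50 = 336

336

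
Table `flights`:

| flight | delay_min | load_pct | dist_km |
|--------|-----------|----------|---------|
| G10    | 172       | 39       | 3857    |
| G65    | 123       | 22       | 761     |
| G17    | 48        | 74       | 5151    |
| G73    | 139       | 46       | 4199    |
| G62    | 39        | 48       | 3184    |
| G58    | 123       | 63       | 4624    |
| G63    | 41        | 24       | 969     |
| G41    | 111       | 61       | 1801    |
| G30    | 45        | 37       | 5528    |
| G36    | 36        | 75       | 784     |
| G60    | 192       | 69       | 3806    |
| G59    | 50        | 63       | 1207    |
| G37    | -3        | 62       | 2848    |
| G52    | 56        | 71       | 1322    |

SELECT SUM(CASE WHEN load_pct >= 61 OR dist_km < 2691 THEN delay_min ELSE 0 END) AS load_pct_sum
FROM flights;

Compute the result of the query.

flight=G10: ✗
flight=G65: ✓ → 123
flight=G17: ✓ → 48
flight=G73: ✗
flight=G62: ✗
flight=G58: ✓ → 123
flight=G63: ✓ → 41
flight=G41: ✓ → 111
flight=G30: ✗
flight=G36: ✓ → 36
flight=G60: ✓ → 192
flight=G59: ✓ → 50
flight=G37: ✓ → -3
flight=G52: ✓ → 56
load_pct_sum = 123 + 48 + 123 + 41 + 111 + 36 + 192 + 50 + -3 + 56 = 777

777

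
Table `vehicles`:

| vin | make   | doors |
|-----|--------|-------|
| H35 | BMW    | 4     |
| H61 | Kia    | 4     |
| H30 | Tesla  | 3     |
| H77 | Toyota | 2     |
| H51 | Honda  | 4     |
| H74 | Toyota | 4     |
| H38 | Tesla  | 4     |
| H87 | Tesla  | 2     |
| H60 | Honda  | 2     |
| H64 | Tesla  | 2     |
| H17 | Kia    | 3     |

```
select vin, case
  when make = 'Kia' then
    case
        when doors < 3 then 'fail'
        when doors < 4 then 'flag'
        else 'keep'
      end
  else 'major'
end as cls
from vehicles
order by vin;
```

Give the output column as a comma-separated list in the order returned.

vin=H17: make='Kia' → inner[doors < 4] → flag
vin=H30: make='Tesla' → outer ELSE → major
vin=H35: make='BMW' → outer ELSE → major
vin=H38: make='Tesla' → outer ELSE → major
vin=H51: make='Honda' → outer ELSE → major
vin=H60: make='Honda' → outer ELSE → major
vin=H61: make='Kia' → inner[ELSE] → keep
vin=H64: make='Tesla' → outer ELSE → major
vin=H74: make='Toyota' → outer ELSE → major
vin=H77: make='Toyota' → outer ELSE → major
vin=H87: make='Tesla' → outer ELSE → major

flag, major, major, major, major, major, keep, major, major, major, major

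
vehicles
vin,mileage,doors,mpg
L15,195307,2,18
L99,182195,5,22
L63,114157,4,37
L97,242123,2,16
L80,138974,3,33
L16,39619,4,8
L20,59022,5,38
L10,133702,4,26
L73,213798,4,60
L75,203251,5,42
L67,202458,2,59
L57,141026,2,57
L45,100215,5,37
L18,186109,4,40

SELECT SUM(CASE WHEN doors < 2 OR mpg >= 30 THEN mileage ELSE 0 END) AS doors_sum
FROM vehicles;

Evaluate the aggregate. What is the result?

vin=L15: ✗
vin=L99: ✗
vin=L63: ✓ → 114157
vin=L97: ✗
vin=L80: ✓ → 138974
vin=L16: ✗
vin=L20: ✓ → 59022
vin=L10: ✗
vin=L73: ✓ → 213798
vin=L75: ✓ → 203251
vin=L67: ✓ → 202458
vin=L57: ✓ → 141026
vin=L45: ✓ → 100215
vin=L18: ✓ → 186109
doors_sum = 114157 + 138974 + 59022 + 213798 + 203251 + 202458 + 141026 + 100215 + 186109 = 1359010

1359010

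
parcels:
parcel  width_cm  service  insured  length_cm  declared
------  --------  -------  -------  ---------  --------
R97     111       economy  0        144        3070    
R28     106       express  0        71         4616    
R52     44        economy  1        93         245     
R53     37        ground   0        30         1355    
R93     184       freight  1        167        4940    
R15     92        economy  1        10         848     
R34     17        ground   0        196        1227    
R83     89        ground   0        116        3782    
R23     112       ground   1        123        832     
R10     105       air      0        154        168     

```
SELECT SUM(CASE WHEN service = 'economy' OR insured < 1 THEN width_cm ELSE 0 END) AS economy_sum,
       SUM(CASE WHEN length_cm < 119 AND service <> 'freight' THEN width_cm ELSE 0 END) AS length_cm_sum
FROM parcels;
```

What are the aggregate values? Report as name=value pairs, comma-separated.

[economy_sum: service = 'economy' OR insured < 1]
parcel=R97: ✓ → 111
parcel=R28: ✓ → 106
parcel=R52: ✓ → 44
parcel=R53: ✓ → 37
parcel=R93: ✗
parcel=R15: ✓ → 92
parcel=R34: ✓ → 17
parcel=R83: ✓ → 89
parcel=R23: ✗
parcel=R10: ✓ → 105
economy_sum = 111 + 106 + 44 + 37 + 92 + 17 + 89 + 105 = 601
—
[length_cm_sum: length_cm < 119 AND service <> 'freight']
parcel=R97: ✗
parcel=R28: ✓ → 106
parcel=R52: ✓ → 44
parcel=R53: ✓ → 37
parcel=R93: ✗
parcel=R15: ✓ → 92
parcel=R34: ✗
parcel=R83: ✓ → 89
parcel=R23: ✗
parcel=R10: ✗
length_cm_sum = 106 + 44 + 37 + 92 + 89 = 368

economy_sum=601, length_cm_sum=368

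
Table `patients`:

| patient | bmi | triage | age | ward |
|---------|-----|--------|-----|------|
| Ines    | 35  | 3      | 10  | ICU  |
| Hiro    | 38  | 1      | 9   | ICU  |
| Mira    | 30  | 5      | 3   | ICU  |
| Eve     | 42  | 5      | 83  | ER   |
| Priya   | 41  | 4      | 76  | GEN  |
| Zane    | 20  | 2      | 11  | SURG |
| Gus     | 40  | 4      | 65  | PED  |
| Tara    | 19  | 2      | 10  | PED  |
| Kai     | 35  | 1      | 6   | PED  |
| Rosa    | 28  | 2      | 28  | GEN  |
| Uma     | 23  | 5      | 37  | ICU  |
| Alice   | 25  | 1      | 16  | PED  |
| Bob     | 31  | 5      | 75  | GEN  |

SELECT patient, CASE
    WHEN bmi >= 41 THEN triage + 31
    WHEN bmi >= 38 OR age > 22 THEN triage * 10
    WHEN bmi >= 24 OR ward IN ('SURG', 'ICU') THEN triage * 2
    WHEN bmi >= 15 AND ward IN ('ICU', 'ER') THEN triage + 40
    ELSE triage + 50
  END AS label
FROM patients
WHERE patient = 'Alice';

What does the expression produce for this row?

2

patient = Alice: bmi=25, triage=1, age=16, ward=PED.
bmi >= 41 → false
bmi >= 38 OR age > 22 → false
bmi >= 24 OR ward IN ('SURG', 'ICU') → true → 2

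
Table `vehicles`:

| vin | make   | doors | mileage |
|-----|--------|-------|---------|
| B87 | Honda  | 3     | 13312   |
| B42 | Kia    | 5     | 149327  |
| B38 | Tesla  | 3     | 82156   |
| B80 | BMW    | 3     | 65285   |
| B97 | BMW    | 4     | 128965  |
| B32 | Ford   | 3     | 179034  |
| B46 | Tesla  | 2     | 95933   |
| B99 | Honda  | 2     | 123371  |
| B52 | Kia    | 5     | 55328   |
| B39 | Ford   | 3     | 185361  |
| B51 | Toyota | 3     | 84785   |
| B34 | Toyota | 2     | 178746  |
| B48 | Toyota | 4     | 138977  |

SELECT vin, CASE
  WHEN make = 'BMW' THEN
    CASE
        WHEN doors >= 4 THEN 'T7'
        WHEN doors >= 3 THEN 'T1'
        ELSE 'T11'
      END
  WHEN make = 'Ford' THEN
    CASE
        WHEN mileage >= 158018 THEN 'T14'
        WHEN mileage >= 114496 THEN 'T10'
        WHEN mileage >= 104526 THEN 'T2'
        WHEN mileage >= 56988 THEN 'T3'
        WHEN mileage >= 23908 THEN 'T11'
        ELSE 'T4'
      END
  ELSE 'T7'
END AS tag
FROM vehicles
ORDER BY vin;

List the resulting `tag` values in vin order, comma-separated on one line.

T14, T7, T7, T14, T7, T7, T7, T7, T7, T1, T7, T7, T7

vin=B32: make='Ford' → inner[mileage >= 158018] → T14
vin=B34: make='Toyota' → outer ELSE → T7
vin=B38: make='Tesla' → outer ELSE → T7
vin=B39: make='Ford' → inner[mileage >= 158018] → T14
vin=B42: make='Kia' → outer ELSE → T7
vin=B46: make='Tesla' → outer ELSE → T7
vin=B48: make='Toyota' → outer ELSE → T7
vin=B51: make='Toyota' → outer ELSE → T7
vin=B52: make='Kia' → outer ELSE → T7
vin=B80: make='BMW' → inner[doors >= 3] → T1
vin=B87: make='Honda' → outer ELSE → T7
vin=B97: make='BMW' → inner[doors >= 4] → T7
vin=B99: make='Honda' → outer ELSE → T7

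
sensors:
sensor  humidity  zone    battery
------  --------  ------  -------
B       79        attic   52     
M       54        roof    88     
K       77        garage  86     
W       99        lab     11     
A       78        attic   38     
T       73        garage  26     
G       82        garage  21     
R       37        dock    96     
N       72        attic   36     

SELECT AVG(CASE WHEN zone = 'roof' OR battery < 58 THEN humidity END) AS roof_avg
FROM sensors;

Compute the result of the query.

76.7142857143

sensor=B: ✓ → 79
sensor=M: ✓ → 54
sensor=K: ✗
sensor=W: ✓ → 99
sensor=A: ✓ → 78
sensor=T: ✓ → 73
sensor=G: ✓ → 82
sensor=R: ✗
sensor=N: ✓ → 72
roof_avg = (79 + 54 + 99 + 78 + 73 + 82 + 72) / 7 = 76.7142857143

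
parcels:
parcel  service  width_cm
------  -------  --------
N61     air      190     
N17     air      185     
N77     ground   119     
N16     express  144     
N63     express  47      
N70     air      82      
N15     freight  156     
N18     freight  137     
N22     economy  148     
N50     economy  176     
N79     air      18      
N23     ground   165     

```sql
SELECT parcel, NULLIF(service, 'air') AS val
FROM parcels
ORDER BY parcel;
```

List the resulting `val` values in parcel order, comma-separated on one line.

freight, express, NULL, freight, economy, ground, economy, NULL, express, NULL, ground, NULL

parcel=N15: service=freight vs air: differ → freight
parcel=N16: service=express vs air: differ → express
parcel=N17: service=air vs air: equal → NULL
parcel=N18: service=freight vs air: differ → freight
parcel=N22: service=economy vs air: differ → economy
parcel=N23: service=ground vs air: differ → ground
parcel=N50: service=economy vs air: differ → economy
parcel=N61: service=air vs air: equal → NULL
parcel=N63: service=express vs air: differ → express
parcel=N70: service=air vs air: equal → NULL
parcel=N77: service=ground vs air: differ → ground
parcel=N79: service=air vs air: equal → NULL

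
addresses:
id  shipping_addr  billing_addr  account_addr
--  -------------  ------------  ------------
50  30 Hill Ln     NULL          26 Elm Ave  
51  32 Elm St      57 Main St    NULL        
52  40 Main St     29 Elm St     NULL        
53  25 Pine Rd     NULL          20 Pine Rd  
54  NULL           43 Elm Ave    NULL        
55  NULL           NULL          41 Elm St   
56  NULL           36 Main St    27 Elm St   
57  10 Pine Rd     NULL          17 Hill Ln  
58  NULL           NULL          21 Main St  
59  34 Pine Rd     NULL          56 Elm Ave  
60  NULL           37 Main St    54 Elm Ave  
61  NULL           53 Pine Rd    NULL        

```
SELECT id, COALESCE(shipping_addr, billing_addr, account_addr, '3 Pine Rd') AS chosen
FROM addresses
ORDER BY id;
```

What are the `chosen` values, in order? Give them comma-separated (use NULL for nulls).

30 Hill Ln, 32 Elm St, 40 Main St, 25 Pine Rd, 43 Elm Ave, 41 Elm St, 36 Main St, 10 Pine Rd, 21 Main St, 34 Pine Rd, 37 Main St, 53 Pine Rd

id=50: shipping_addr=30 Hill Ln → 30 Hill Ln
id=51: shipping_addr=32 Elm St → 32 Elm St
id=52: shipping_addr=40 Main St → 40 Main St
id=53: shipping_addr=25 Pine Rd → 25 Pine Rd
id=54: shipping_addr=NULL, billing_addr=43 Elm Ave → 43 Elm Ave
id=55: shipping_addr=NULL, billing_addr=NULL, account_addr=41 Elm St → 41 Elm St
id=56: shipping_addr=NULL, billing_addr=36 Main St → 36 Main St
id=57: shipping_addr=10 Pine Rd → 10 Pine Rd
id=58: shipping_addr=NULL, billing_addr=NULL, account_addr=21 Main St → 21 Main St
id=59: shipping_addr=34 Pine Rd → 34 Pine Rd
id=60: shipping_addr=NULL, billing_addr=37 Main St → 37 Main St
id=61: shipping_addr=NULL, billing_addr=53 Pine Rd → 53 Pine Rd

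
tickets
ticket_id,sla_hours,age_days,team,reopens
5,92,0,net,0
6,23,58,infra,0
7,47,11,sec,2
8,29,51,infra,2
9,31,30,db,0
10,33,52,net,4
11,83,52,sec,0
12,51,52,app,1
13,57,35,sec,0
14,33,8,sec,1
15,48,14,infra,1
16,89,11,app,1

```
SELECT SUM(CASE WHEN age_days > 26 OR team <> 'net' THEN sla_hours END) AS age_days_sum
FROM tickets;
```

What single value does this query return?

ticket_id=5: ✗
ticket_id=6: ✓ → 23
ticket_id=7: ✓ → 47
ticket_id=8: ✓ → 29
ticket_id=9: ✓ → 31
ticket_id=10: ✓ → 33
ticket_id=11: ✓ → 83
ticket_id=12: ✓ → 51
ticket_id=13: ✓ → 57
ticket_id=14: ✓ → 33
ticket_id=15: ✓ → 48
ticket_id=16: ✓ → 89
age_days_sum = 23 + 47 + 29 + 31 + 33 + 83 + 51 + 57 + 33 + 48 + 89 = 524

524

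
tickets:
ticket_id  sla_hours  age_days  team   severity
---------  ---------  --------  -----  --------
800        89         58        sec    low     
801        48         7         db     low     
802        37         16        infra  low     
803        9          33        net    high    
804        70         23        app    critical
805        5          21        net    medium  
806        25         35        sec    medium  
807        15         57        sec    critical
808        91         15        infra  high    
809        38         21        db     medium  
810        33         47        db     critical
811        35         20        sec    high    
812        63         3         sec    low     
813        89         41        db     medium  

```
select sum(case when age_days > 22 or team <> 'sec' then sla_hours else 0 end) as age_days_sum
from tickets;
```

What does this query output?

549

ticket_id=800: ✓ → 89
ticket_id=801: ✓ → 48
ticket_id=802: ✓ → 37
ticket_id=803: ✓ → 9
ticket_id=804: ✓ → 70
ticket_id=805: ✓ → 5
ticket_id=806: ✓ → 25
ticket_id=807: ✓ → 15
ticket_id=808: ✓ → 91
ticket_id=809: ✓ → 38
ticket_id=810: ✓ → 33
ticket_id=811: ✗
ticket_id=812: ✗
ticket_id=813: ✓ → 89
age_days_sum = 89 + 48 + 37 + 9 + 70 + 5 + 25 + 15 + 91 + 38 + 33 + 89 = 549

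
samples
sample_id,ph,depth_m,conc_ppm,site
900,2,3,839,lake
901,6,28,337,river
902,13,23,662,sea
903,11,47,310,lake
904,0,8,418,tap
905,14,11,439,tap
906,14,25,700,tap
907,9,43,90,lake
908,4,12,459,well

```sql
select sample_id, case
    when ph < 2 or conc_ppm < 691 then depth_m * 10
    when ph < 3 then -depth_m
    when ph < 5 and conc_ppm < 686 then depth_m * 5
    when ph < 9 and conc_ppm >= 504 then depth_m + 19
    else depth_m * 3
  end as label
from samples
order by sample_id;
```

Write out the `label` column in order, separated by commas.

-3, 280, 230, 470, 80, 110, 75, 430, 120

sample_id=900: ph < 3 → -3
sample_id=901: ph < 2 or conc_ppm < 691 → 280
sample_id=902: ph < 2 or conc_ppm < 691 → 230
sample_id=903: ph < 2 or conc_ppm < 691 → 470
sample_id=904: ph < 2 or conc_ppm < 691 → 80
sample_id=905: ph < 2 or conc_ppm < 691 → 110
sample_id=906: ELSE → 75
sample_id=907: ph < 2 or conc_ppm < 691 → 430
sample_id=908: ph < 2 or conc_ppm < 691 → 120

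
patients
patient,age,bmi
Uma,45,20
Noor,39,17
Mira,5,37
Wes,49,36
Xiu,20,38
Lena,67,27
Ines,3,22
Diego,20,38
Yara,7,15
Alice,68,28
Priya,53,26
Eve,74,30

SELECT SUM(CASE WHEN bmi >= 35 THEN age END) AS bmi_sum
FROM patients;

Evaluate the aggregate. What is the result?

patient=Uma: ✗
patient=Noor: ✗
patient=Mira: ✓ → 5
patient=Wes: ✓ → 49
patient=Xiu: ✓ → 20
patient=Lena: ✗
patient=Ines: ✗
patient=Diego: ✓ → 20
patient=Yara: ✗
patient=Alice: ✗
patient=Priya: ✗
patient=Eve: ✗
bmi_sum = 5 + 49 + 20 + 20 = 94

94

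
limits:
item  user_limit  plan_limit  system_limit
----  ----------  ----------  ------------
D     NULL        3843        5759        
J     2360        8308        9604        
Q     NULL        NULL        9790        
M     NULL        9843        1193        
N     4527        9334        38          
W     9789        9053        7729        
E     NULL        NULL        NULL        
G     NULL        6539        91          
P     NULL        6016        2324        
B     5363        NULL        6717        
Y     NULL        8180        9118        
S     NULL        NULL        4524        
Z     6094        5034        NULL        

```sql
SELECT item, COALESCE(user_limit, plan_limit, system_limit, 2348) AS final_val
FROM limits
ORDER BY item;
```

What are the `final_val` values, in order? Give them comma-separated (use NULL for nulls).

item=B: user_limit=5363 → 5363
item=D: user_limit=NULL, plan_limit=3843 → 3843
item=E: user_limit=NULL, plan_limit=NULL, system_limit=NULL, → literal 2348 → 2348
item=G: user_limit=NULL, plan_limit=6539 → 6539
item=J: user_limit=2360 → 2360
item=M: user_limit=NULL, plan_limit=9843 → 9843
item=N: user_limit=4527 → 4527
item=P: user_limit=NULL, plan_limit=6016 → 6016
item=Q: user_limit=NULL, plan_limit=NULL, system_limit=9790 → 9790
item=S: user_limit=NULL, plan_limit=NULL, system_limit=4524 → 4524
item=W: user_limit=9789 → 9789
item=Y: user_limit=NULL, plan_limit=8180 → 8180
item=Z: user_limit=6094 → 6094

5363, 3843, 2348, 6539, 2360, 9843, 4527, 6016, 9790, 4524, 9789, 8180, 6094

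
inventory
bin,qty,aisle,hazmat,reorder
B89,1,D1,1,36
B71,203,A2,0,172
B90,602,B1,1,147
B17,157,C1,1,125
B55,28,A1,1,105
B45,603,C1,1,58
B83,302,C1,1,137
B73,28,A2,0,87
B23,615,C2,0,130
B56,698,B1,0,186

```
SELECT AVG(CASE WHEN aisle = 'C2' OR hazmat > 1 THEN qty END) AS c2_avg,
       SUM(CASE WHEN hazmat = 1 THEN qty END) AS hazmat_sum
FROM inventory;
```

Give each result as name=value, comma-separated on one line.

c2_avg=615, hazmat_sum=1693

[c2_avg: aisle = 'C2' OR hazmat > 1]
bin=B89: ✗
bin=B71: ✗
bin=B90: ✗
bin=B17: ✗
bin=B55: ✗
bin=B45: ✗
bin=B83: ✗
bin=B73: ✗
bin=B23: ✓ → 615
bin=B56: ✗
c2_avg = 615
—
[hazmat_sum: hazmat = 1]
bin=B89: ✓ → 1
bin=B71: ✗
bin=B90: ✓ → 602
bin=B17: ✓ → 157
bin=B55: ✓ → 28
bin=B45: ✓ → 603
bin=B83: ✓ → 302
bin=B73: ✗
bin=B23: ✗
bin=B56: ✗
hazmat_sum = 1 + 602 + 157 + 28 + 603 + 302 = 1693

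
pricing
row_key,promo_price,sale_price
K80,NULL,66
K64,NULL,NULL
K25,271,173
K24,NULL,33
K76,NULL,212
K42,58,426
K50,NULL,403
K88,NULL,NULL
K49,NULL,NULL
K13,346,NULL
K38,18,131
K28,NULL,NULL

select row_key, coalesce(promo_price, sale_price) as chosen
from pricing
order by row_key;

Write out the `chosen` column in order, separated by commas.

row_key=K13: promo_price=346 → 346
row_key=K24: promo_price=NULL, sale_price=33 → 33
row_key=K25: promo_price=271 → 271
row_key=K28: promo_price=NULL, sale_price=NULL (all NULL) → NULL
row_key=K38: promo_price=18 → 18
row_key=K42: promo_price=58 → 58
row_key=K49: promo_price=NULL, sale_price=NULL (all NULL) → NULL
row_key=K50: promo_price=NULL, sale_price=403 → 403
row_key=K64: promo_price=NULL, sale_price=NULL (all NULL) → NULL
row_key=K76: promo_price=NULL, sale_price=212 → 212
row_key=K80: promo_price=NULL, sale_price=66 → 66
row_key=K88: promo_price=NULL, sale_price=NULL (all NULL) → NULL

346, 33, 271, NULL, 18, 58, NULL, 403, NULL, 212, 66, NULL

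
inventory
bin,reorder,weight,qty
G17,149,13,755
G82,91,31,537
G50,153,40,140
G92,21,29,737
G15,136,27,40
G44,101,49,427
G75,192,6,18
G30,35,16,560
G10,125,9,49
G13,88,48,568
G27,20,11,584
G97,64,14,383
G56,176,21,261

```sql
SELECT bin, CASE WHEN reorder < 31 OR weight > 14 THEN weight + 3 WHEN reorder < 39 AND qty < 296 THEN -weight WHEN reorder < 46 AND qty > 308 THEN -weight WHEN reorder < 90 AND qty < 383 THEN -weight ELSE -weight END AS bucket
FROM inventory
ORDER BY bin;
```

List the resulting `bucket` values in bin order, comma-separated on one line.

bin=G10: ELSE → -9
bin=G13: reorder < 31 OR weight > 14 → 51
bin=G15: reorder < 31 OR weight > 14 → 30
bin=G17: ELSE → -13
bin=G27: reorder < 31 OR weight > 14 → 14
bin=G30: reorder < 31 OR weight > 14 → 19
bin=G44: reorder < 31 OR weight > 14 → 52
bin=G50: reorder < 31 OR weight > 14 → 43
bin=G56: reorder < 31 OR weight > 14 → 24
bin=G75: ELSE → -6
bin=G82: reorder < 31 OR weight > 14 → 34
bin=G92: reorder < 31 OR weight > 14 → 32
bin=G97: ELSE → -14

-9, 51, 30, -13, 14, 19, 52, 43, 24, -6, 34, 32, -14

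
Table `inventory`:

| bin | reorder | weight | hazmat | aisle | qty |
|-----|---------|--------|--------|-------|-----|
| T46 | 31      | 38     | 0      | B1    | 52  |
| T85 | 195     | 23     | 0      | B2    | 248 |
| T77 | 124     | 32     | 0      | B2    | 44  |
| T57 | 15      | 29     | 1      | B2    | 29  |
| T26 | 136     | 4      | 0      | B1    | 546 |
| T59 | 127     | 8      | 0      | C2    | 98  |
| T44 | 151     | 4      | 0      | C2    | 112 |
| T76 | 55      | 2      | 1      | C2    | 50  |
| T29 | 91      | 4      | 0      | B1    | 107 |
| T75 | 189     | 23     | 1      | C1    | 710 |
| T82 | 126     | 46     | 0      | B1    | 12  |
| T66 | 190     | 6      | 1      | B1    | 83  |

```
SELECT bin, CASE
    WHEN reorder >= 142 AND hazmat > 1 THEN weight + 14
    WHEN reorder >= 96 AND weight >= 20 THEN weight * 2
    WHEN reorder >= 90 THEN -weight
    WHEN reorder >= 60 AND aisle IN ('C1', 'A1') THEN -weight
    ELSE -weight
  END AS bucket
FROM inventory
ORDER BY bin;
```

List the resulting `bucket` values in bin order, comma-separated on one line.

-4, -4, -4, -38, -29, -8, -6, 46, -2, 64, 92, 46

bin=T26: reorder >= 90 → -4
bin=T29: reorder >= 90 → -4
bin=T44: reorder >= 90 → -4
bin=T46: ELSE → -38
bin=T57: ELSE → -29
bin=T59: reorder >= 90 → -8
bin=T66: reorder >= 90 → -6
bin=T75: reorder >= 96 AND weight >= 20 → 46
bin=T76: ELSE → -2
bin=T77: reorder >= 96 AND weight >= 20 → 64
bin=T82: reorder >= 96 AND weight >= 20 → 92
bin=T85: reorder >= 96 AND weight >= 20 → 46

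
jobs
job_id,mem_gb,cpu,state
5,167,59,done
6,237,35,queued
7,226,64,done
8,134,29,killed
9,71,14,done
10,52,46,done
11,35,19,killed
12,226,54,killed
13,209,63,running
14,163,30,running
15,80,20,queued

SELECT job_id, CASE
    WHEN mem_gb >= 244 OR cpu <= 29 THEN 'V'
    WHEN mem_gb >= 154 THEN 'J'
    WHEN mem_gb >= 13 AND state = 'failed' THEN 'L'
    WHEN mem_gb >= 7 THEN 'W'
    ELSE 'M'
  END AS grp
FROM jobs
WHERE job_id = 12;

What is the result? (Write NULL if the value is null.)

job_id = 12: mem_gb=226, cpu=54, state=killed.
mem_gb >= 244 OR cpu <= 29 → false
mem_gb >= 154 → true → J

J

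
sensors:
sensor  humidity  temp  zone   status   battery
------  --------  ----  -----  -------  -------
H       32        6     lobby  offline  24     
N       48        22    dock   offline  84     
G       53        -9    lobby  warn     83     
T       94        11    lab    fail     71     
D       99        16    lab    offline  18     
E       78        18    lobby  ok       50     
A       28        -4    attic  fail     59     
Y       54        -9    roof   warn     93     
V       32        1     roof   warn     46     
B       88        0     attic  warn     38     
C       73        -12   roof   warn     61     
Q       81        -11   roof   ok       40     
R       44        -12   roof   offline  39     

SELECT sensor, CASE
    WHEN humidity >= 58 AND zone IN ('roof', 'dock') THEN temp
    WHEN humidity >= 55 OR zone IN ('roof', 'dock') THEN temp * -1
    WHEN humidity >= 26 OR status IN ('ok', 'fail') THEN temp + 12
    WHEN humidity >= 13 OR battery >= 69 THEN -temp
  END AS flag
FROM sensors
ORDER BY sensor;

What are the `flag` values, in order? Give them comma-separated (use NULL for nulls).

sensor=A: humidity >= 26 OR status IN ('ok', 'fail') → 8
sensor=B: humidity >= 55 OR zone IN ('roof', 'dock') → 0
sensor=C: humidity >= 58 AND zone IN ('roof', 'dock') → -12
sensor=D: humidity >= 55 OR zone IN ('roof', 'dock') → -16
sensor=E: humidity >= 55 OR zone IN ('roof', 'dock') → -18
sensor=G: humidity >= 26 OR status IN ('ok', 'fail') → 3
sensor=H: humidity >= 26 OR status IN ('ok', 'fail') → 18
sensor=N: humidity >= 55 OR zone IN ('roof', 'dock') → -22
sensor=Q: humidity >= 58 AND zone IN ('roof', 'dock') → -11
sensor=R: humidity >= 55 OR zone IN ('roof', 'dock') → 12
sensor=T: humidity >= 55 OR zone IN ('roof', 'dock') → -11
sensor=V: humidity >= 55 OR zone IN ('roof', 'dock') → -1
sensor=Y: humidity >= 55 OR zone IN ('roof', 'dock') → 9

8, 0, -12, -16, -18, 3, 18, -22, -11, 12, -11, -1, 9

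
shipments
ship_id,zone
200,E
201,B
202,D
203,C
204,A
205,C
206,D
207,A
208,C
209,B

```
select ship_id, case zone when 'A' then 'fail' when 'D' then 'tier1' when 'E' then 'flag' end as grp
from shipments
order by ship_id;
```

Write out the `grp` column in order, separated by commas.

flag, NULL, tier1, NULL, fail, NULL, tier1, fail, NULL, NULL

ship_id=200: zone='E' → flag
ship_id=201: (no match → NULL) → NULL
ship_id=202: zone='D' → tier1
ship_id=203: (no match → NULL) → NULL
ship_id=204: zone='A' → fail
ship_id=205: (no match → NULL) → NULL
ship_id=206: zone='D' → tier1
ship_id=207: zone='A' → fail
ship_id=208: (no match → NULL) → NULL
ship_id=209: (no match → NULL) → NULL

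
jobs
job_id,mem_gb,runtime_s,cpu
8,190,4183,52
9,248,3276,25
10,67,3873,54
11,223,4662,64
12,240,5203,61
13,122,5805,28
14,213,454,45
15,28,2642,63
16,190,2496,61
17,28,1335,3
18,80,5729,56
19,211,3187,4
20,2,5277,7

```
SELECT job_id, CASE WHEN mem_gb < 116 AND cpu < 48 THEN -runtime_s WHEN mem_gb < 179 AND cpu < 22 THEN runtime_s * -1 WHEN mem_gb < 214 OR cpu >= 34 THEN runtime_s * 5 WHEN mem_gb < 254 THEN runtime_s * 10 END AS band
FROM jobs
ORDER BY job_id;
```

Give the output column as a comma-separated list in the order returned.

job_id=8: mem_gb < 214 OR cpu >= 34 → 20915
job_id=9: mem_gb < 254 → 32760
job_id=10: mem_gb < 214 OR cpu >= 34 → 19365
job_id=11: mem_gb < 214 OR cpu >= 34 → 23310
job_id=12: mem_gb < 214 OR cpu >= 34 → 26015
job_id=13: mem_gb < 214 OR cpu >= 34 → 29025
job_id=14: mem_gb < 214 OR cpu >= 34 → 2270
job_id=15: mem_gb < 214 OR cpu >= 34 → 13210
job_id=16: mem_gb < 214 OR cpu >= 34 → 12480
job_id=17: mem_gb < 116 AND cpu < 48 → -1335
job_id=18: mem_gb < 214 OR cpu >= 34 → 28645
job_id=19: mem_gb < 214 OR cpu >= 34 → 15935
job_id=20: mem_gb < 116 AND cpu < 48 → -5277

20915, 32760, 19365, 23310, 26015, 29025, 2270, 13210, 12480, -1335, 28645, 15935, -5277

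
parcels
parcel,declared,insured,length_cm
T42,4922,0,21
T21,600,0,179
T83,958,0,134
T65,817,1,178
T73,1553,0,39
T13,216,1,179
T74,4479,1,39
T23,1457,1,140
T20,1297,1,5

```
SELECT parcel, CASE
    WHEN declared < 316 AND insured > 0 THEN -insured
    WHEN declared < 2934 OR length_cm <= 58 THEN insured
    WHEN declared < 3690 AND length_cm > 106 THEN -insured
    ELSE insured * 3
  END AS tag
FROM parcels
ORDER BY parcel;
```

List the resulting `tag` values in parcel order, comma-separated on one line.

-1, 1, 0, 1, 0, 1, 0, 1, 0

parcel=T13: declared < 316 AND insured > 0 → -1
parcel=T20: declared < 2934 OR length_cm <= 58 → 1
parcel=T21: declared < 2934 OR length_cm <= 58 → 0
parcel=T23: declared < 2934 OR length_cm <= 58 → 1
parcel=T42: declared < 2934 OR length_cm <= 58 → 0
parcel=T65: declared < 2934 OR length_cm <= 58 → 1
parcel=T73: declared < 2934 OR length_cm <= 58 → 0
parcel=T74: declared < 2934 OR length_cm <= 58 → 1
parcel=T83: declared < 2934 OR length_cm <= 58 → 0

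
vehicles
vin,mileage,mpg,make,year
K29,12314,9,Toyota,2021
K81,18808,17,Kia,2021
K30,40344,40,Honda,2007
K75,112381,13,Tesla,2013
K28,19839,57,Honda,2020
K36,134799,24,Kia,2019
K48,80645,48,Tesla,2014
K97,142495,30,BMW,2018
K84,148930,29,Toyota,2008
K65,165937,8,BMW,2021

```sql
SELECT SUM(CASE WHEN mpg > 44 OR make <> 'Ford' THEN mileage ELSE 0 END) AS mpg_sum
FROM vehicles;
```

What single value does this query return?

vin=K29: ✓ → 12314
vin=K81: ✓ → 18808
vin=K30: ✓ → 40344
vin=K75: ✓ → 112381
vin=K28: ✓ → 19839
vin=K36: ✓ → 134799
vin=K48: ✓ → 80645
vin=K97: ✓ → 142495
vin=K84: ✓ → 148930
vin=K65: ✓ → 165937
mpg_sum = 12314 + 18808 + 40344 + 112381 + 19839 + 134799 + 80645 + 142495 + 148930 + 165937 = 876492

876492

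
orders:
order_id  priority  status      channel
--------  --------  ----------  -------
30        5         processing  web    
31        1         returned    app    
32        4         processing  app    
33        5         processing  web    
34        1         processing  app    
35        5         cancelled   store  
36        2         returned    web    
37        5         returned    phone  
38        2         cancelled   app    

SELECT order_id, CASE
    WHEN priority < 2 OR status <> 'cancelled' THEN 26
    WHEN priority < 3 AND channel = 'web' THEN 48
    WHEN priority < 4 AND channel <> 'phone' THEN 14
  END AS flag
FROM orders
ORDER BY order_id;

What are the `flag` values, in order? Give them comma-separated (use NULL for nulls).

order_id=30: priority < 2 OR status <> 'cancelled' → 26
order_id=31: priority < 2 OR status <> 'cancelled' → 26
order_id=32: priority < 2 OR status <> 'cancelled' → 26
order_id=33: priority < 2 OR status <> 'cancelled' → 26
order_id=34: priority < 2 OR status <> 'cancelled' → 26
order_id=35: (no match → NULL) → NULL
order_id=36: priority < 2 OR status <> 'cancelled' → 26
order_id=37: priority < 2 OR status <> 'cancelled' → 26
order_id=38: priority < 4 AND channel <> 'phone' → 14

26, 26, 26, 26, 26, NULL, 26, 26, 14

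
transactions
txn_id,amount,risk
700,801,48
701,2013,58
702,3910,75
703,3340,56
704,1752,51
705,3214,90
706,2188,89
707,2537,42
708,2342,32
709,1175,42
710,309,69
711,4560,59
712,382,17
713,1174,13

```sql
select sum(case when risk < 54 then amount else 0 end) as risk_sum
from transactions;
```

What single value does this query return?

10163

txn_id=700: ✓ → 801
txn_id=701: ✗
txn_id=702: ✗
txn_id=703: ✗
txn_id=704: ✓ → 1752
txn_id=705: ✗
txn_id=706: ✗
txn_id=707: ✓ → 2537
txn_id=708: ✓ → 2342
txn_id=709: ✓ → 1175
txn_id=710: ✗
txn_id=711: ✗
txn_id=712: ✓ → 382
txn_id=713: ✓ → 1174
risk_sum = 801 + 1752 + 2537 + 2342 + 1175 + 382 + 1174 = 10163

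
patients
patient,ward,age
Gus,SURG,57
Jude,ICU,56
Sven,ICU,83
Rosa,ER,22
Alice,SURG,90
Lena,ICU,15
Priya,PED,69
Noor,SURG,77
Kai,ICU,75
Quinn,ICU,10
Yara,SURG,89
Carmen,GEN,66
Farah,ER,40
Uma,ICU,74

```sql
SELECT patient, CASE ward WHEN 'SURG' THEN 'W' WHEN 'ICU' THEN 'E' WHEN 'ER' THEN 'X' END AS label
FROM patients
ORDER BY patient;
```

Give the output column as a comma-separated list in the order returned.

W, NULL, X, W, E, E, E, W, NULL, E, X, E, E, W

patient=Alice: ward='SURG' → W
patient=Carmen: (no match → NULL) → NULL
patient=Farah: ward='ER' → X
patient=Gus: ward='SURG' → W
patient=Jude: ward='ICU' → E
patient=Kai: ward='ICU' → E
patient=Lena: ward='ICU' → E
patient=Noor: ward='SURG' → W
patient=Priya: (no match → NULL) → NULL
patient=Quinn: ward='ICU' → E
patient=Rosa: ward='ER' → X
patient=Sven: ward='ICU' → E
patient=Uma: ward='ICU' → E
patient=Yara: ward='SURG' → W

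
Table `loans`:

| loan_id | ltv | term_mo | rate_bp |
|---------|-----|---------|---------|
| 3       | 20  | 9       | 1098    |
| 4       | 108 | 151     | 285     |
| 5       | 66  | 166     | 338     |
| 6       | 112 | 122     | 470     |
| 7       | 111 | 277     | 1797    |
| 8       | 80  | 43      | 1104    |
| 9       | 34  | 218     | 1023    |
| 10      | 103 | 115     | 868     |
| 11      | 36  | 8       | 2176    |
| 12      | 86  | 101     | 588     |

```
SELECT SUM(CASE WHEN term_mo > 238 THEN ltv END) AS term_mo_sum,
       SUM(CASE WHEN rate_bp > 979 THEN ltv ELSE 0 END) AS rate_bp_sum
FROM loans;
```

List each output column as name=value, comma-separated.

term_mo_sum=111, rate_bp_sum=281

[term_mo_sum: term_mo > 238]
loan_id=3: ✗
loan_id=4: ✗
loan_id=5: ✗
loan_id=6: ✗
loan_id=7: ✓ → 111
loan_id=8: ✗
loan_id=9: ✗
loan_id=10: ✗
loan_id=11: ✗
loan_id=12: ✗
term_mo_sum = 111
—
[rate_bp_sum: rate_bp > 979]
loan_id=3: ✓ → 20
loan_id=4: ✗
loan_id=5: ✗
loan_id=6: ✗
loan_id=7: ✓ → 111
loan_id=8: ✓ → 80
loan_id=9: ✓ → 34
loan_id=10: ✗
loan_id=11: ✓ → 36
loan_id=12: ✗
rate_bp_sum = 20 + 111 + 80 + 34 + 36 = 281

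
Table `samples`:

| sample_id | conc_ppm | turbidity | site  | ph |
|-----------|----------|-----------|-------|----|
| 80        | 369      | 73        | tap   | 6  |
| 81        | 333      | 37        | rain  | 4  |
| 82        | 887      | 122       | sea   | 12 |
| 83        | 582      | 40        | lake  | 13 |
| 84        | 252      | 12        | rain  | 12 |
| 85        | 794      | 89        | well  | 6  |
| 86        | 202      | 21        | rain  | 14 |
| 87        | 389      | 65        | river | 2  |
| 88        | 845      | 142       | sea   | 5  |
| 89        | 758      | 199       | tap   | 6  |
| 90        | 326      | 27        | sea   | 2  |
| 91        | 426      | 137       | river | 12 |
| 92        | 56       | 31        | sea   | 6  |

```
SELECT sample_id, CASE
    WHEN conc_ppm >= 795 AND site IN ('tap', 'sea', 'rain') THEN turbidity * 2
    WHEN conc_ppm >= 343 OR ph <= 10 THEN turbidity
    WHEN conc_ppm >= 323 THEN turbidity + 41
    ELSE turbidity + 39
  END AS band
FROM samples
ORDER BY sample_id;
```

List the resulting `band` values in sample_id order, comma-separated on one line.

73, 37, 244, 40, 51, 89, 60, 65, 284, 199, 27, 137, 31

sample_id=80: conc_ppm >= 343 OR ph <= 10 → 73
sample_id=81: conc_ppm >= 343 OR ph <= 10 → 37
sample_id=82: conc_ppm >= 795 AND site IN ('tap', 'sea', 'rain') → 244
sample_id=83: conc_ppm >= 343 OR ph <= 10 → 40
sample_id=84: ELSE → 51
sample_id=85: conc_ppm >= 343 OR ph <= 10 → 89
sample_id=86: ELSE → 60
sample_id=87: conc_ppm >= 343 OR ph <= 10 → 65
sample_id=88: conc_ppm >= 795 AND site IN ('tap', 'sea', 'rain') → 284
sample_id=89: conc_ppm >= 343 OR ph <= 10 → 199
sample_id=90: conc_ppm >= 343 OR ph <= 10 → 27
sample_id=91: conc_ppm >= 343 OR ph <= 10 → 137
sample_id=92: conc_ppm >= 343 OR ph <= 10 → 31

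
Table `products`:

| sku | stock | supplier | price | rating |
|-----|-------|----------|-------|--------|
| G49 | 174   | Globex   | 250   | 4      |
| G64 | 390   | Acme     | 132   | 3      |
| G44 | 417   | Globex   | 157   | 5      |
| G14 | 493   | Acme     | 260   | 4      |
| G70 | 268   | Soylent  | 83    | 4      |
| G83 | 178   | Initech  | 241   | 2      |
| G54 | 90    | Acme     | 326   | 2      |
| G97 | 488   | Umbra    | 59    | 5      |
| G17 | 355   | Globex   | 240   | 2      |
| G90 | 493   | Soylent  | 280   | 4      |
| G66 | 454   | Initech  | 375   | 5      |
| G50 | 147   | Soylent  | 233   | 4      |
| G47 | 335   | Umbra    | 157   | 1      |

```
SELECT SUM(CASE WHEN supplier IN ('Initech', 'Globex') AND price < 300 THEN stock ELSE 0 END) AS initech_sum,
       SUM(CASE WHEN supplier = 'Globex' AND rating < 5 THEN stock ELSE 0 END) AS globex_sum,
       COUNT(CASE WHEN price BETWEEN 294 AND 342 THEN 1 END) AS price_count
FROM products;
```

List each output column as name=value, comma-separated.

initech_sum=1124, globex_sum=529, price_count=1

[initech_sum: supplier IN ('Initech', 'Globex') AND price < 300]
sku=G49: ✓ → 174
sku=G64: ✗
sku=G44: ✓ → 417
sku=G14: ✗
sku=G70: ✗
sku=G83: ✓ → 178
sku=G54: ✗
sku=G97: ✗
sku=G17: ✓ → 355
sku=G90: ✗
sku=G66: ✗
sku=G50: ✗
sku=G47: ✗
initech_sum = 174 + 417 + 178 + 355 = 1124
—
[globex_sum: supplier = 'Globex' AND rating < 5]
sku=G49: ✓ → 174
sku=G64: ✗
sku=G44: ✗
sku=G14: ✗
sku=G70: ✗
sku=G83: ✗
sku=G54: ✗
sku=G97: ✗
sku=G17: ✓ → 355
sku=G90: ✗
sku=G66: ✗
sku=G50: ✗
sku=G47: ✗
globex_sum = 174 + 355 = 529
—
[price_count: price BETWEEN 294 AND 342]
sku=G49: ✗
sku=G64: ✗
sku=G44: ✗
sku=G14: ✗
sku=G70: ✗
sku=G83: ✗
sku=G54: ✓ → 1
sku=G97: ✗
sku=G17: ✗
sku=G90: ✗
sku=G66: ✗
sku=G50: ✗
sku=G47: ✗
price_count = COUNT(1) = 1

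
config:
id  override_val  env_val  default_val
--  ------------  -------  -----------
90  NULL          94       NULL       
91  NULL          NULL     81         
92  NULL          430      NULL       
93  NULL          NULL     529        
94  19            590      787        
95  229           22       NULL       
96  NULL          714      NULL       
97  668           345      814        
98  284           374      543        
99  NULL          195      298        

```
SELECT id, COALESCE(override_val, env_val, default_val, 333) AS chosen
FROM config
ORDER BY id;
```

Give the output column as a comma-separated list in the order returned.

id=90: override_val=NULL, env_val=94 → 94
id=91: override_val=NULL, env_val=NULL, default_val=81 → 81
id=92: override_val=NULL, env_val=430 → 430
id=93: override_val=NULL, env_val=NULL, default_val=529 → 529
id=94: override_val=19 → 19
id=95: override_val=229 → 229
id=96: override_val=NULL, env_val=714 → 714
id=97: override_val=668 → 668
id=98: override_val=284 → 284
id=99: override_val=NULL, env_val=195 → 195

94, 81, 430, 529, 19, 229, 714, 668, 284, 195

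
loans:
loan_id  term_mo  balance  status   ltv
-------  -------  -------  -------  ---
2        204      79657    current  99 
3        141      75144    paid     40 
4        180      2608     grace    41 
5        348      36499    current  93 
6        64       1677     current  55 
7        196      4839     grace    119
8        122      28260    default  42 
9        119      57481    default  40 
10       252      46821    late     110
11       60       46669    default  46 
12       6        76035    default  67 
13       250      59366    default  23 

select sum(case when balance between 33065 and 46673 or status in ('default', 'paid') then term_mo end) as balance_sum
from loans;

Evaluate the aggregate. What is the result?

1046

loan_id=2: ✗
loan_id=3: ✓ → 141
loan_id=4: ✗
loan_id=5: ✓ → 348
loan_id=6: ✗
loan_id=7: ✗
loan_id=8: ✓ → 122
loan_id=9: ✓ → 119
loan_id=10: ✗
loan_id=11: ✓ → 60
loan_id=12: ✓ → 6
loan_id=13: ✓ → 250
balance_sum = 141 + 348 + 122 + 119 + 60 + 6 + 250 = 1046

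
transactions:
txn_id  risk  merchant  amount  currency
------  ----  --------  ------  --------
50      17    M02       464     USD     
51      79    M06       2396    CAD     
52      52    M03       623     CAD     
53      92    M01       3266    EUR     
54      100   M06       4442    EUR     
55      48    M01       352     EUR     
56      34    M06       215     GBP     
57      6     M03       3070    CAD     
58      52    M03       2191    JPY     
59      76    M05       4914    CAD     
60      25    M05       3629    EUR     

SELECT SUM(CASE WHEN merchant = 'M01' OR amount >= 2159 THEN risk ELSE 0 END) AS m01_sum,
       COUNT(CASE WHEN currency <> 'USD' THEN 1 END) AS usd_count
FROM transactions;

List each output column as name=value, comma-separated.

m01_sum=478, usd_count=10

[m01_sum: merchant = 'M01' OR amount >= 2159]
txn_id=50: ✗
txn_id=51: ✓ → 79
txn_id=52: ✗
txn_id=53: ✓ → 92
txn_id=54: ✓ → 100
txn_id=55: ✓ → 48
txn_id=56: ✗
txn_id=57: ✓ → 6
txn_id=58: ✓ → 52
txn_id=59: ✓ → 76
txn_id=60: ✓ → 25
m01_sum = 79 + 92 + 100 + 48 + 6 + 52 + 76 + 25 = 478
—
[usd_count: currency <> 'USD']
txn_id=50: ✗
txn_id=51: ✓ → 1
txn_id=52: ✓ → 1
txn_id=53: ✓ → 1
txn_id=54: ✓ → 1
txn_id=55: ✓ → 1
txn_id=56: ✓ → 1
txn_id=57: ✓ → 1
txn_id=58: ✓ → 1
txn_id=59: ✓ → 1
txn_id=60: ✓ → 1
usd_count = COUNT(1, 1, 1, 1, 1, 1, 1, 1, 1, 1) = 10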